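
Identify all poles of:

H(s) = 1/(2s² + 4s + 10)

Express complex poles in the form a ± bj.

Discriminant = 4² - 4×2×10 = 16 - 80 = -64 < 0, so the poles are a complex conjugate pair s = (-4 ± j√64)/(2×2). Real part = -4/(2×2) = -4/4 = -1; imaginary part = ±√64/(2×2) = 8/4 = 2. Poles: s = -1 ± 2j.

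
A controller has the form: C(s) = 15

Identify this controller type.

This is a Proportional (P) controller.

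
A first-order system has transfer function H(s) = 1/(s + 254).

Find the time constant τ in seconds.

For H(s) = 1/(s + 1/τ), the pole is at -1/τ = -254, so τ = 1/254 = 0.0039 s.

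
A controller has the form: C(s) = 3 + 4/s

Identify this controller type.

This is a Proportional-Integral (PI) controller.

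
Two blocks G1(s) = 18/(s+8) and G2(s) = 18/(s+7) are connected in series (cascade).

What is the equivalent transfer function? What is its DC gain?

Series: multiply transfer functions. G_eq = 18/(s+8) × 18/(s+7) = 324/((s+8)(s+7)). DC gain = 324/(8×7) = 5.7857.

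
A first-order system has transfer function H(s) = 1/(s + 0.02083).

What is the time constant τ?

For H(s) = 1/(s + 1/τ), the pole is at -1/τ = -0.02083, so τ = 1/0.02083 = 48.01 s.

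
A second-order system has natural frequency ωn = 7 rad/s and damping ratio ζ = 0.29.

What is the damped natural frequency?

ωd = ωn√(1 - ζ²) = 7√(1 - 0.29²) = 6.7 rad/s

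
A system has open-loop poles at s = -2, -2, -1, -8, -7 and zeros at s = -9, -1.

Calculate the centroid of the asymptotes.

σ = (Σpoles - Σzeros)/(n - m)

σ = (Σpoles - Σzeros)/(n - m) = (-20 - (-10))/(5 - 2) = -10/3 = -3.33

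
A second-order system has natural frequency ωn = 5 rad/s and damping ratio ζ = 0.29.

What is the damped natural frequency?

ωd = ωn√(1 - ζ²) = 5√(1 - 0.29²) = 4.79 rad/s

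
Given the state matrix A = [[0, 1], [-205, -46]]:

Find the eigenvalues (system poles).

det(A - λI) = λ² - (-46)λ + 205 = (λ - (-5))(λ - (-41)). Eigenvalues: -5, -41.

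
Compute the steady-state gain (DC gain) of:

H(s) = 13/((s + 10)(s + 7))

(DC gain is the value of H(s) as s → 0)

DC gain = H(0) = 13/(10 × 7) = 13/70 = 0.1857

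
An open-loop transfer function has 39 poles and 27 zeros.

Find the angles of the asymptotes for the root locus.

n - m = 39 - 27 = 12. Angles: θk = (2k + 1)·180°/12 = 15°, 45°, 75°, 105°, 135°, 165°, 195°, 225°, 255°, 285°, 315°, 345°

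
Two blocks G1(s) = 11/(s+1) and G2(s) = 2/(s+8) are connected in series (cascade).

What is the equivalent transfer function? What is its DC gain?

Series: multiply transfer functions. G_eq = 11/(s+1) × 2/(s+8) = 22/((s+1)(s+8)). DC gain = 22/(1×8) = 2.75.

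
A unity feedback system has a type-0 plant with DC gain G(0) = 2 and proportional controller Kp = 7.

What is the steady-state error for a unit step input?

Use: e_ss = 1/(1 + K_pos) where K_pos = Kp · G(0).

K_pos = Kp · G(0) = 7 × 2 = 14. e_ss = 1/(1 + 14) = 0.0667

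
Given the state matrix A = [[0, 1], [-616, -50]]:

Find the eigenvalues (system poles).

det(A - λI) = λ² - (-50)λ + 616 = (λ - (-28))(λ - (-22)). Eigenvalues: -28, -22.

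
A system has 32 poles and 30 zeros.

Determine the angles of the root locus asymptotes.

n - m = 32 - 30 = 2. Angles: θk = (2k + 1)·180°/2 = 90°, 270°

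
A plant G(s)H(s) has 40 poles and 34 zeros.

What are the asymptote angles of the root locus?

n - m = 40 - 34 = 6. Angles: θk = (2k + 1)·180°/6 = 30°, 90°, 150°, 210°, 270°, 330°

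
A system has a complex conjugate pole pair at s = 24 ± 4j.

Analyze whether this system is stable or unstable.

Real part of poles is 24 (> 0, right half-plane). Unstable.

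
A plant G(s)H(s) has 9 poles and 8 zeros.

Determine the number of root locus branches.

Root locus has n branches where n = number of poles = 9.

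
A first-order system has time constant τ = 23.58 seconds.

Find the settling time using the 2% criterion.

For first-order system, 2% settling time ≈ 4τ = 4 × 23.58 = 94.32 s.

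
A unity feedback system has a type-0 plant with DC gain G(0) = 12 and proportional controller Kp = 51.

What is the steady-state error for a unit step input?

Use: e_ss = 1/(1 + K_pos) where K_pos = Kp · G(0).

K_pos = Kp · G(0) = 51 × 12 = 612. e_ss = 1/(1 + 612) = 0.0016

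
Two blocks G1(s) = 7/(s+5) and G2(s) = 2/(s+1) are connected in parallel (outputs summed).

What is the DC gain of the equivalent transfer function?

Parallel: G_eq = G1 + G2. DC gain = G1(0) + G2(0) = 7/5 + 2/1 = 1.4 + 2 = 3.4.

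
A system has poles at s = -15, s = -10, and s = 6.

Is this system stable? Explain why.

Pole(s) at s = 6 are not in the left half-plane. System is unstable.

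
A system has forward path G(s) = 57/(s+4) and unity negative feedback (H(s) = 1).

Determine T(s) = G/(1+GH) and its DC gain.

T(s) = G/(1+GH) = [57/(s+4)] / [1 + 57/(s+4)] = 57/(s+4+57) = 57/(s+61). DC gain = 57/61 = 0.9344.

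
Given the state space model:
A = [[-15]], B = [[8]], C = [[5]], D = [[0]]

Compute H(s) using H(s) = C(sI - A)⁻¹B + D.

(sI - A)⁻¹ = 1/(s + 15). H(s) = 5 × 8/(s + 15) + 0 = 40/(s + 15).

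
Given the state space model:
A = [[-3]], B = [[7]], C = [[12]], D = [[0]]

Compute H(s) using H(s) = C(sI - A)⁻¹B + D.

(sI - A)⁻¹ = 1/(s + 3). H(s) = 12 × 7/(s + 3) + 0 = 84/(s + 3).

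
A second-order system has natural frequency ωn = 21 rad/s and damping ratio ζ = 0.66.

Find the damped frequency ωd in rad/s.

ωd = ωn√(1 - ζ²) = 21√(1 - 0.66²) = 15.78 rad/s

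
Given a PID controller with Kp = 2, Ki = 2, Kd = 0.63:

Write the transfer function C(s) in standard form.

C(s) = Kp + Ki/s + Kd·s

Substituting values: C(s) = 2 + 2/s + 0.63s = (0.63s² + 2s + 2)/s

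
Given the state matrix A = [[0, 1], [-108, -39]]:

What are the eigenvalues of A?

det(A - λI) = λ² - (-39)λ + 108 = (λ - (-3))(λ - (-36)). Eigenvalues: -3, -36.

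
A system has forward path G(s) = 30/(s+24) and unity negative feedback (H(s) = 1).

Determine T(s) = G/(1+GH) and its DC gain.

T(s) = G/(1+GH) = [30/(s+24)] / [1 + 30/(s+24)] = 30/(s+24+30) = 30/(s+54). DC gain = 30/54 = 0.5556.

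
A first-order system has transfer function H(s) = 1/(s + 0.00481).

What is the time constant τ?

For H(s) = 1/(s + 1/τ), the pole is at -1/τ = -0.00481, so τ = 1/0.00481 = 207.9 s.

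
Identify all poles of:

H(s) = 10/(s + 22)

Pole is where denominator = 0: s + 22 = 0, so s = -22.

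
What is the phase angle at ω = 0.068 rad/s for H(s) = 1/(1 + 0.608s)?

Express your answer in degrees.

Phase = -arctan(ωτ) = -arctan(0.068 × 0.608) = -2.4°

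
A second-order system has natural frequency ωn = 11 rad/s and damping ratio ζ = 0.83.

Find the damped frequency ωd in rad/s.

ωd = ωn√(1 - ζ²) = 11√(1 - 0.83²) = 6.14 rad/s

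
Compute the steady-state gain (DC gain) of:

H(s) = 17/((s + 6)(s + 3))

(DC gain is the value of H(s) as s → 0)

DC gain = H(0) = 17/(6 × 3) = 17/18 = 0.9444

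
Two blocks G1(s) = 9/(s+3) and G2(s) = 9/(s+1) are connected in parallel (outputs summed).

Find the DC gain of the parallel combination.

Parallel: G_eq = G1 + G2. DC gain = G1(0) + G2(0) = 9/3 + 9/1 = 3 + 9 = 12.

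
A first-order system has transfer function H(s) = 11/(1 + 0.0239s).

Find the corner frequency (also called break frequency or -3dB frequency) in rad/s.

Corner frequency = 1/τ = 1/0.0239 = 41.841 rad/s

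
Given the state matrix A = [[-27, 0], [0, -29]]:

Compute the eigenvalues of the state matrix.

For diagonal matrix, eigenvalues are diagonal entries: λ₁ = -27, λ₂ = -29.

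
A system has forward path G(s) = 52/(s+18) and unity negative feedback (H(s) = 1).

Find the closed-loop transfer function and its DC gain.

T(s) = G/(1+GH) = [52/(s+18)] / [1 + 52/(s+18)] = 52/(s+18+52) = 52/(s+70). DC gain = 52/70 = 0.7429.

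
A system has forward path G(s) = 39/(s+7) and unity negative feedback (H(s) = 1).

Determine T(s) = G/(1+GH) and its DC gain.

T(s) = G/(1+GH) = [39/(s+7)] / [1 + 39/(s+7)] = 39/(s+7+39) = 39/(s+46). DC gain = 39/46 = 0.8478.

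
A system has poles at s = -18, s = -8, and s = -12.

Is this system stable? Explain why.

All poles are in the left half-plane. System is stable.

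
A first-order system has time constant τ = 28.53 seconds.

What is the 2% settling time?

For first-order system, 2% settling time ≈ 4τ = 4 × 28.53 = 114.12 s.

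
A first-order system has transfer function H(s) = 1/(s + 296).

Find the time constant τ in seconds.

For H(s) = 1/(s + 1/τ), the pole is at -1/τ = -296, so τ = 1/296 = 0.0034 s.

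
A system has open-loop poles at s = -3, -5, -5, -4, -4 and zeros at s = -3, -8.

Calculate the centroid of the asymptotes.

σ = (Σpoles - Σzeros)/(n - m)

σ = (Σpoles - Σzeros)/(n - m) = (-21 - (-11))/(5 - 2) = -10/3 = -3.33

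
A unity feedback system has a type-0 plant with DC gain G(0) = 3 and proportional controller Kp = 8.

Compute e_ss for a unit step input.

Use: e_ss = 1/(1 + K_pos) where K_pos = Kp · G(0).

K_pos = Kp · G(0) = 8 × 3 = 24. e_ss = 1/(1 + 24) = 0.04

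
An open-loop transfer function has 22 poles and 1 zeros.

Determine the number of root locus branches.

Root locus has n branches where n = number of poles = 22.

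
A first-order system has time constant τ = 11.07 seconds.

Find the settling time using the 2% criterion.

For first-order system, 2% settling time ≈ 4τ = 4 × 11.07 = 44.28 s.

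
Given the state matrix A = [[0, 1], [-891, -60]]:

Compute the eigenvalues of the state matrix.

det(A - λI) = λ² - (-60)λ + 891 = (λ - (-33))(λ - (-27)). Eigenvalues: -33, -27.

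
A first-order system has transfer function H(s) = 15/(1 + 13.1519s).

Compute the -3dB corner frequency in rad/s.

Corner frequency = 1/τ = 1/13.1519 = 0.076 rad/s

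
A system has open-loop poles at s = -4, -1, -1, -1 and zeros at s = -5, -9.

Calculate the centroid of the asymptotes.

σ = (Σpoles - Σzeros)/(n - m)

σ = (Σpoles - Σzeros)/(n - m) = (-7 - (-14))/(4 - 2) = 7/2 = 3.5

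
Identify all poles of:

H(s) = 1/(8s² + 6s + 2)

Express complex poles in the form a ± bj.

Discriminant = 6² - 4×8×2 = 36 - 64 = -28 < 0, so the poles are a complex conjugate pair s = (-6 ± j√28)/(2×8). Real part = -6/(2×8) = -6/16 = -0.375; imaginary part = ±√28/(2×8) ≈ 0.3307. Poles: s = -0.375 ± 0.3307j.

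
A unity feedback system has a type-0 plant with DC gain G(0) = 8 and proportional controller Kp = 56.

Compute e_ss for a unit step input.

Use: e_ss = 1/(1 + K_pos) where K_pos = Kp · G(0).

K_pos = Kp · G(0) = 56 × 8 = 448. e_ss = 1/(1 + 448) = 0.0022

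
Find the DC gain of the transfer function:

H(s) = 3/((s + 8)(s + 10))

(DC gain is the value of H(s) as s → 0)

DC gain = H(0) = 3/(8 × 10) = 3/80 = 0.0375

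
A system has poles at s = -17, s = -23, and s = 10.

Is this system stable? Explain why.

Pole(s) at s = 10 are not in the left half-plane. System is unstable.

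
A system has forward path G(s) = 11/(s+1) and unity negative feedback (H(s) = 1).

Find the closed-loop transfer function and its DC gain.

T(s) = G/(1+GH) = [11/(s+1)] / [1 + 11/(s+1)] = 11/(s+1+11) = 11/(s+12). DC gain = 11/12 = 0.9167.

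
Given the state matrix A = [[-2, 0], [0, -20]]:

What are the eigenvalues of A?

For diagonal matrix, eigenvalues are diagonal entries: λ₁ = -2, λ₂ = -20.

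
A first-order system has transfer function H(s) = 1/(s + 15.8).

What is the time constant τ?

For H(s) = 1/(s + 1/τ), the pole is at -1/τ = -15.8, so τ = 1/15.8 = 0.0633 s.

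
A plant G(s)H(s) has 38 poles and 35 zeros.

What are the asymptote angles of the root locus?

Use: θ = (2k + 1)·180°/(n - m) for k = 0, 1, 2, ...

n - m = 38 - 35 = 3. Angles: θk = (2k + 1)·180°/3 = 60°, 180°, 300°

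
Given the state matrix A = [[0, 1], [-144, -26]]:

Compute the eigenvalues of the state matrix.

det(A - λI) = λ² - (-26)λ + 144 = (λ - (-8))(λ - (-18)). Eigenvalues: -8, -18.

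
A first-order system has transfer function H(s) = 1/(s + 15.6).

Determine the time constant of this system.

For H(s) = 1/(s + 1/τ), the pole is at -1/τ = -15.6, so τ = 1/15.6 = 0.0641 s.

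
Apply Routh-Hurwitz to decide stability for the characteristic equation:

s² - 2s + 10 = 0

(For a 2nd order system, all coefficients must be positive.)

Coefficients: 1, -2, 10. b=-2 not positive, so system is unstable.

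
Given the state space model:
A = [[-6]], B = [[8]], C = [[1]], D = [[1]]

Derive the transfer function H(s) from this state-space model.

(sI - A)⁻¹ = 1/(s + 6). H(s) = 1×8/(s + 6) + 1 = (s + 14)/(s + 6).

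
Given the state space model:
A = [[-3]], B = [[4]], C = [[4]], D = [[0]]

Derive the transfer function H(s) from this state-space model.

(sI - A)⁻¹ = 1/(s + 3). H(s) = 4 × 4/(s + 3) + 0 = 16/(s + 3).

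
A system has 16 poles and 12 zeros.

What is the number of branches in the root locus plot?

Root locus has n branches where n = number of poles = 16.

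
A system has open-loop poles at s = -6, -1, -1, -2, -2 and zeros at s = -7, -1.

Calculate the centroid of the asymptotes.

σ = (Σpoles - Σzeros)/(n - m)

σ = (Σpoles - Σzeros)/(n - m) = (-12 - (-8))/(5 - 2) = -4/3 = -1.33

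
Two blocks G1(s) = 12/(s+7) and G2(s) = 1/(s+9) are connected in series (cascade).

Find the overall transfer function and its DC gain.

Series: multiply transfer functions. G_eq = 12/(s+7) × 1/(s+9) = 12/((s+7)(s+9)). DC gain = 12/(7×9) = 0.1905.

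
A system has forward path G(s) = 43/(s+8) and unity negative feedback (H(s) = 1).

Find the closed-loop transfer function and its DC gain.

T(s) = G/(1+GH) = [43/(s+8)] / [1 + 43/(s+8)] = 43/(s+8+43) = 43/(s+51). DC gain = 43/51 = 0.8431.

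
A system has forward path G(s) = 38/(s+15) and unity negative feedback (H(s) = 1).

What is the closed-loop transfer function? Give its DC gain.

T(s) = G/(1+GH) = [38/(s+15)] / [1 + 38/(s+15)] = 38/(s+15+38) = 38/(s+53). DC gain = 38/53 = 0.7170.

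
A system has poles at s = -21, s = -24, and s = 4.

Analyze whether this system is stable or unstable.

Pole(s) at s = 4 are not in the left half-plane. System is unstable.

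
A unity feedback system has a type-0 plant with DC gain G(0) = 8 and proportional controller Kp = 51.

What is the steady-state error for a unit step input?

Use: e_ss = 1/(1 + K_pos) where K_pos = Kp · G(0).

K_pos = Kp · G(0) = 51 × 8 = 408. e_ss = 1/(1 + 408) = 0.0024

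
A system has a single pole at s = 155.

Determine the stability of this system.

Pole at s = 155 is in the right half-plane. Unstable.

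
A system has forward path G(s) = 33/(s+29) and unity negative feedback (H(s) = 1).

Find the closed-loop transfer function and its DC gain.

T(s) = G/(1+GH) = [33/(s+29)] / [1 + 33/(s+29)] = 33/(s+29+33) = 33/(s+62). DC gain = 33/62 = 0.5323.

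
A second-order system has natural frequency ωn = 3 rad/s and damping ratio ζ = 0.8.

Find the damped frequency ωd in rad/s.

ωd = ωn√(1 - ζ²) = 3√(1 - 0.8²) = 1.8 rad/s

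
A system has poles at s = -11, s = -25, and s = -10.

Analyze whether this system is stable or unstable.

All poles are in the left half-plane. System is stable.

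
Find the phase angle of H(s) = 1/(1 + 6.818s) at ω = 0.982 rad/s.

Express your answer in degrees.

Phase = -arctan(ωτ) = -arctan(0.982 × 6.818) = -81.5°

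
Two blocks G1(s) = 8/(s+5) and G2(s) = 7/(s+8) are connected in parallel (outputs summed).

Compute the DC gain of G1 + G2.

Parallel: G_eq = G1 + G2. DC gain = G1(0) + G2(0) = 8/5 + 7/8 = 1.6 + 0.875 = 2.475.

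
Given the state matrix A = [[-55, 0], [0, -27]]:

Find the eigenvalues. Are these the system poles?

For diagonal matrix, eigenvalues are diagonal entries: λ₁ = -55, λ₂ = -27. Eigenvalues of A = system poles.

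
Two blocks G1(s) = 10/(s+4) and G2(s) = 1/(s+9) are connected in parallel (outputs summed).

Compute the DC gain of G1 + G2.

Parallel: G_eq = G1 + G2. DC gain = G1(0) + G2(0) = 10/4 + 1/9 = 2.5 + 0.1111 = 2.6111.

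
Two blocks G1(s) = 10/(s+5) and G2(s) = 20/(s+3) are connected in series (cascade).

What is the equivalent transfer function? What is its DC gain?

Series: multiply transfer functions. G_eq = 10/(s+5) × 20/(s+3) = 200/((s+5)(s+3)). DC gain = 200/(5×3) = 13.3333.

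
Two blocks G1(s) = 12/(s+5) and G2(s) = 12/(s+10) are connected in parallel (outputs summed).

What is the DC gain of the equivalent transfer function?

Parallel: G_eq = G1 + G2. DC gain = G1(0) + G2(0) = 12/5 + 12/10 = 2.4 + 1.2 = 3.6.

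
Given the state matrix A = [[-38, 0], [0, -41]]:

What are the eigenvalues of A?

For diagonal matrix, eigenvalues are diagonal entries: λ₁ = -38, λ₂ = -41.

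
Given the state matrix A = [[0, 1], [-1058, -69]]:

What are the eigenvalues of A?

det(A - λI) = λ² - (-69)λ + 1058 = (λ - (-46))(λ - (-23)). Eigenvalues: -46, -23.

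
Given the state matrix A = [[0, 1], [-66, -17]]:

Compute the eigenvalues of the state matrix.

det(A - λI) = λ² - (-17)λ + 66 = (λ - (-6))(λ - (-11)). Eigenvalues: -6, -11.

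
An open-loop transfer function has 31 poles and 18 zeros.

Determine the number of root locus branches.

Root locus has n branches where n = number of poles = 31.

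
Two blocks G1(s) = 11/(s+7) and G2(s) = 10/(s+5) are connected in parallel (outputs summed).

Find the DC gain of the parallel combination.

Parallel: G_eq = G1 + G2. DC gain = G1(0) + G2(0) = 11/7 + 10/5 = 1.5714 + 2 = 3.5714.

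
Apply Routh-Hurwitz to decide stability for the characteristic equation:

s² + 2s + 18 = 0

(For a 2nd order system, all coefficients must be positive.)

Coefficients: 1, 2, 18. All positive, so system is stable.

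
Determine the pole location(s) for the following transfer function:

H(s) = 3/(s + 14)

Pole is where denominator = 0: s + 14 = 0, so s = -14.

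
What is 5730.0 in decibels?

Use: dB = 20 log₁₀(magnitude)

dB = 20 log₁₀(5730.0) = 75.2 dB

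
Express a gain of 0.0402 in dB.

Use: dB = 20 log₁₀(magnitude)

dB = 20 log₁₀(0.0402) = -27.9 dB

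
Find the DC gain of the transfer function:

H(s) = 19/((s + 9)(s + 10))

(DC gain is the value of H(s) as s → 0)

DC gain = H(0) = 19/(9 × 10) = 19/90 = 0.2111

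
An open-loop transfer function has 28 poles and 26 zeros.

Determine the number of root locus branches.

Root locus has n branches where n = number of poles = 28.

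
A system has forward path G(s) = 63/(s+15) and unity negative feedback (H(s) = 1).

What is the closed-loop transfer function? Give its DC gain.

T(s) = G/(1+GH) = [63/(s+15)] / [1 + 63/(s+15)] = 63/(s+15+63) = 63/(s+78). DC gain = 63/78 = 0.8077.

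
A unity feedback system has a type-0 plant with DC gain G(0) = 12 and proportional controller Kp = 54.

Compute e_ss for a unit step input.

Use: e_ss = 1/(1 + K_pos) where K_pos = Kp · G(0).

K_pos = Kp · G(0) = 54 × 12 = 648. e_ss = 1/(1 + 648) = 0.0015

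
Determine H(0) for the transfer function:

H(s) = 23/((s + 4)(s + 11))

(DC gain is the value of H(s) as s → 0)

DC gain = H(0) = 23/(4 × 11) = 23/44 = 0.5227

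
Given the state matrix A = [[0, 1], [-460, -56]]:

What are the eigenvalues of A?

det(A - λI) = λ² - (-56)λ + 460 = (λ - (-46))(λ - (-10)). Eigenvalues: -46, -10.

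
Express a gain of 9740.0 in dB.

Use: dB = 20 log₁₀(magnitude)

dB = 20 log₁₀(9740.0) = 79.8 dB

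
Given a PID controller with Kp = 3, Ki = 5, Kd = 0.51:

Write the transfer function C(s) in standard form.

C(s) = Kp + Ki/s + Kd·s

Substituting values: C(s) = 3 + 5/s + 0.51s = (0.51s² + 3s + 5)/s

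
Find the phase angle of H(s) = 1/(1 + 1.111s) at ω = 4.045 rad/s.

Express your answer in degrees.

Phase = -arctan(ωτ) = -arctan(4.045 × 1.111) = -77.5°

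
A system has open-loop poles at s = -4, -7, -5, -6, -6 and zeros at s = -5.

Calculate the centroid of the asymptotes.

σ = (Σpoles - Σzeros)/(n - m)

σ = (Σpoles - Σzeros)/(n - m) = (-28 - (-5))/(5 - 1) = -23/4 = -5.75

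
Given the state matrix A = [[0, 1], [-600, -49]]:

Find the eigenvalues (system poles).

det(A - λI) = λ² - (-49)λ + 600 = (λ - (-25))(λ - (-24)). Eigenvalues: -25, -24.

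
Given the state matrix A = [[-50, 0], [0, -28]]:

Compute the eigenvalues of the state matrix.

For diagonal matrix, eigenvalues are diagonal entries: λ₁ = -50, λ₂ = -28.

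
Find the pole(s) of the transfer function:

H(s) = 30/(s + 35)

Pole is where denominator = 0: s + 35 = 0, so s = -35.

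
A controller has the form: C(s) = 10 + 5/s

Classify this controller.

This is a Proportional-Integral (PI) controller.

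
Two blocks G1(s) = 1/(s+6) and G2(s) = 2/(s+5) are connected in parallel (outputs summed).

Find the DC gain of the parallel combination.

Parallel: G_eq = G1 + G2. DC gain = G1(0) + G2(0) = 1/6 + 2/5 = 0.1667 + 0.4 = 0.5667.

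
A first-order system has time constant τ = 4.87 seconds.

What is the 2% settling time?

For first-order system, 2% settling time ≈ 4τ = 4 × 4.87 = 19.48 s.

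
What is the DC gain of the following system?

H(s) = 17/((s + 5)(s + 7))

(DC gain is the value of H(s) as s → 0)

DC gain = H(0) = 17/(5 × 7) = 17/35 = 0.4857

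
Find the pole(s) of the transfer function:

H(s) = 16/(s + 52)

Pole is where denominator = 0: s + 52 = 0, so s = -52.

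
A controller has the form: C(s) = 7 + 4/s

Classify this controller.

This is a Proportional-Integral (PI) controller.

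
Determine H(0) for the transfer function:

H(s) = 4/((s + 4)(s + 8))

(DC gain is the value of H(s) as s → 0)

DC gain = H(0) = 4/(4 × 8) = 4/32 = 0.125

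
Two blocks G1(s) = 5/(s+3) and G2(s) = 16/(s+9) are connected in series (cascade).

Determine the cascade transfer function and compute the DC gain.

Series: multiply transfer functions. G_eq = 5/(s+3) × 16/(s+9) = 80/((s+3)(s+9)). DC gain = 80/(3×9) = 2.9630.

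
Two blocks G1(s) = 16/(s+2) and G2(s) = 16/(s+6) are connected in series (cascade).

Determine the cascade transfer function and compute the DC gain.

Series: multiply transfer functions. G_eq = 16/(s+2) × 16/(s+6) = 256/((s+2)(s+6)). DC gain = 256/(2×6) = 21.3333.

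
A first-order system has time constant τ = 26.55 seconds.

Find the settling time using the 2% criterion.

For first-order system, 2% settling time ≈ 4τ = 4 × 26.55 = 106.2 s.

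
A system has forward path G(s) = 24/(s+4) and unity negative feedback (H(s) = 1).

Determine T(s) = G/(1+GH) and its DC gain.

T(s) = G/(1+GH) = [24/(s+4)] / [1 + 24/(s+4)] = 24/(s+4+24) = 24/(s+28). DC gain = 24/28 = 0.8571.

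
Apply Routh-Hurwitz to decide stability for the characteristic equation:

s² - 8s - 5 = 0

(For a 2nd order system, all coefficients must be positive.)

Coefficients: 1, -8, -5. b=-8, c=-5 not positive, so system is unstable.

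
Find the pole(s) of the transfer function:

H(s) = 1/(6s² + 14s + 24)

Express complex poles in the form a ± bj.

Discriminant = 14² - 4×6×24 = 196 - 576 = -380 < 0, so the poles are a complex conjugate pair s = (-14 ± j√380)/(2×6). Real part = -14/(2×6) = -14/12 ≈ -1.1667; imaginary part = ±√380/(2×6) ≈ 1.6245. Poles: s = -1.1667 ± 1.6245j.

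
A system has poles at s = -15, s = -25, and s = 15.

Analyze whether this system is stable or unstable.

Pole(s) at s = 15 are not in the left half-plane. System is unstable.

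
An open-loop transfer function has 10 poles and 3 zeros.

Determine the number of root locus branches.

Root locus has n branches where n = number of poles = 10.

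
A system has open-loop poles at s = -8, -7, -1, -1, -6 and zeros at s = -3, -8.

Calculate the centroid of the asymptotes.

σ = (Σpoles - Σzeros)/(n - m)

σ = (Σpoles - Σzeros)/(n - m) = (-23 - (-11))/(5 - 2) = -12/3 = -4.0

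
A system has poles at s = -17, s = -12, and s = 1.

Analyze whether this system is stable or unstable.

Pole(s) at s = 1 are not in the left half-plane. System is unstable.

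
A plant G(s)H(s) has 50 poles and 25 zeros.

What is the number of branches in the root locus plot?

Root locus has n branches where n = number of poles = 50.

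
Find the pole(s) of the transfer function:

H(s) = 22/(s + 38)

Pole is where denominator = 0: s + 38 = 0, so s = -38.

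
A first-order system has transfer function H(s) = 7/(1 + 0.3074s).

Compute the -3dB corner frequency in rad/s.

Corner frequency = 1/τ = 1/0.3074 = 3.253 rad/s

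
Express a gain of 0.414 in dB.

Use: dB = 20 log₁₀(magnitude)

dB = 20 log₁₀(0.414) = -7.7 dB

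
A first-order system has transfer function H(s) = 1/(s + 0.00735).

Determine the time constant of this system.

For H(s) = 1/(s + 1/τ), the pole is at -1/τ = -0.00735, so τ = 1/0.00735 = 136.1 s.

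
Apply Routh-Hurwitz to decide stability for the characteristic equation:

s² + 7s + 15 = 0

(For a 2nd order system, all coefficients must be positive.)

Coefficients: 1, 7, 15. All positive, so system is stable.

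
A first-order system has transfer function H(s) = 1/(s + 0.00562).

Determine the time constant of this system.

For H(s) = 1/(s + 1/τ), the pole is at -1/τ = -0.00562, so τ = 1/0.00562 = 177.9 s.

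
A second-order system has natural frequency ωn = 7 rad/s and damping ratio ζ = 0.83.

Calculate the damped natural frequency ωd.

ωd = ωn√(1 - ζ²) = 7√(1 - 0.83²) = 3.9 rad/s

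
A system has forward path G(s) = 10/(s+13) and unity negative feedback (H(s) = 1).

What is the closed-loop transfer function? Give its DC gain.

T(s) = G/(1+GH) = [10/(s+13)] / [1 + 10/(s+13)] = 10/(s+13+10) = 10/(s+23). DC gain = 10/23 = 0.4348.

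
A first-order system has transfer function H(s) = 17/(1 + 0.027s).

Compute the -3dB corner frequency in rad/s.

Corner frequency = 1/τ = 1/0.027 = 37.037 rad/s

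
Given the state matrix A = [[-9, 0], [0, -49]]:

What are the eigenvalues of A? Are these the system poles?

For diagonal matrix, eigenvalues are diagonal entries: λ₁ = -9, λ₂ = -49. Eigenvalues of A = system poles.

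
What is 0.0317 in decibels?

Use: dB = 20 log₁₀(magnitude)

dB = 20 log₁₀(0.0317) = -30.0 dB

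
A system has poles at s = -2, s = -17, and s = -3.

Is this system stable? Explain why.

All poles are in the left half-plane. System is stable.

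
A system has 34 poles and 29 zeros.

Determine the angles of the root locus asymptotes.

n - m = 34 - 29 = 5. Angles: θk = (2k + 1)·180°/5 = 36°, 108°, 180°, 252°, 324°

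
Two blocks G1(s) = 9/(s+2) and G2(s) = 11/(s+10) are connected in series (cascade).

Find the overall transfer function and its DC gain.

Series: multiply transfer functions. G_eq = 9/(s+2) × 11/(s+10) = 99/((s+2)(s+10)). DC gain = 99/(2×10) = 4.95.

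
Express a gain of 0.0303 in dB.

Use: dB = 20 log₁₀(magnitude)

dB = 20 log₁₀(0.0303) = -30.4 dB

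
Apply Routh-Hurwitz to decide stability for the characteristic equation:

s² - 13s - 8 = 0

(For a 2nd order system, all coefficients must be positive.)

Coefficients: 1, -13, -8. b=-13, c=-8 not positive, so system is unstable.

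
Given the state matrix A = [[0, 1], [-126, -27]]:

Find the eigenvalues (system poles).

det(A - λI) = λ² - (-27)λ + 126 = (λ - (-6))(λ - (-21)). Eigenvalues: -6, -21.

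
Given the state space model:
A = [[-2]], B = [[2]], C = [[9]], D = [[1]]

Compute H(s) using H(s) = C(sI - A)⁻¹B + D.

(sI - A)⁻¹ = 1/(s + 2). H(s) = 9×2/(s + 2) + 1 = (s + 20)/(s + 2).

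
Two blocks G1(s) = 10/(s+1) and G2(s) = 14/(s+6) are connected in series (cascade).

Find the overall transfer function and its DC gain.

Series: multiply transfer functions. G_eq = 10/(s+1) × 14/(s+6) = 140/((s+1)(s+6)). DC gain = 140/(1×6) = 23.3333.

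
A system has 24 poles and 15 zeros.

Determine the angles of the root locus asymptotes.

n - m = 24 - 15 = 9. Angles: θk = (2k + 1)·180°/9 = 20°, 60°, 100°, 140°, 180°, 220°, 260°, 300°, 340°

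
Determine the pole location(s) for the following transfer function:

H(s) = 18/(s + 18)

Pole is where denominator = 0: s + 18 = 0, so s = -18.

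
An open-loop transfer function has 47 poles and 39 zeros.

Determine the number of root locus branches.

Root locus has n branches where n = number of poles = 47.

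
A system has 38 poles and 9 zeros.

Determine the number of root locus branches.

Root locus has n branches where n = number of poles = 38.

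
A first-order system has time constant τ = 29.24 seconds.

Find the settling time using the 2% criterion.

For first-order system, 2% settling time ≈ 4τ = 4 × 29.24 = 116.96 s.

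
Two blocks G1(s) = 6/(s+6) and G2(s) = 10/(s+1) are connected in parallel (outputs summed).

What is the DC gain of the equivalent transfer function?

Parallel: G_eq = G1 + G2. DC gain = G1(0) + G2(0) = 6/6 + 10/1 = 1 + 10 = 11.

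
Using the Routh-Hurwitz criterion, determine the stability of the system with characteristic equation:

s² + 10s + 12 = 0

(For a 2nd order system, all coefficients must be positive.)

Coefficients: 1, 10, 12. All positive, so system is stable.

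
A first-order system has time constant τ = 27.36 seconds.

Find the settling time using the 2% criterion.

For first-order system, 2% settling time ≈ 4τ = 4 × 27.36 = 109.44 s.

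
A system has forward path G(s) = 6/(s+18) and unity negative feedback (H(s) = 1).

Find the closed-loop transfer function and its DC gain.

T(s) = G/(1+GH) = [6/(s+18)] / [1 + 6/(s+18)] = 6/(s+18+6) = 6/(s+24). DC gain = 6/24 = 0.25.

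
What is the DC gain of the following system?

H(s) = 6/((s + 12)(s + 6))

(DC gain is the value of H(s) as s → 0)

DC gain = H(0) = 6/(12 × 6) = 6/72 = 0.0833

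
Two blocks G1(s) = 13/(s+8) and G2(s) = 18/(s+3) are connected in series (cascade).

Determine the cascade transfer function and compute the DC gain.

Series: multiply transfer functions. G_eq = 13/(s+8) × 18/(s+3) = 234/((s+8)(s+3)). DC gain = 234/(8×3) = 9.75.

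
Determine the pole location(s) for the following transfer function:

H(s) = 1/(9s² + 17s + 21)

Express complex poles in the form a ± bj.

Discriminant = 17² - 4×9×21 = 289 - 756 = -467 < 0, so the poles are a complex conjugate pair s = (-17 ± j√467)/(2×9). Real part = -17/(2×9) = -17/18 ≈ -0.9444; imaginary part = ±√467/(2×9) ≈ 1.2006. Poles: s = -0.9444 ± 1.2006j.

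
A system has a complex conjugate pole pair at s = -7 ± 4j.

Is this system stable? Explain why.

Real part of poles is -7 (< 0, left half-plane). Stable.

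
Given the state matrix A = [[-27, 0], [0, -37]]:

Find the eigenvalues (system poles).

For diagonal matrix, eigenvalues are diagonal entries: λ₁ = -27, λ₂ = -37.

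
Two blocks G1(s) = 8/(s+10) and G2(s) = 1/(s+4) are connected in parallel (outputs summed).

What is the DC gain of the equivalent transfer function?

Parallel: G_eq = G1 + G2. DC gain = G1(0) + G2(0) = 8/10 + 1/4 = 0.8 + 0.25 = 1.05.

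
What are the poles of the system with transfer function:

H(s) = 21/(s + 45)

Pole is where denominator = 0: s + 45 = 0, so s = -45.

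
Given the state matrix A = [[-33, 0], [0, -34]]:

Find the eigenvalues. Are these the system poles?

For diagonal matrix, eigenvalues are diagonal entries: λ₁ = -33, λ₂ = -34. Eigenvalues of A = system poles.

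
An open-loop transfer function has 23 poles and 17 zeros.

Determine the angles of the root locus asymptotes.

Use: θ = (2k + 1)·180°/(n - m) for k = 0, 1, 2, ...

n - m = 23 - 17 = 6. Angles: θk = (2k + 1)·180°/6 = 30°, 90°, 150°, 210°, 270°, 330°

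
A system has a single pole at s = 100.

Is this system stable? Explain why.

Pole at s = 100 is in the right half-plane. Unstable.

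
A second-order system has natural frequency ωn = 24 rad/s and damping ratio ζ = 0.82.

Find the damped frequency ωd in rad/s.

ωd = ωn√(1 - ζ²) = 24√(1 - 0.82²) = 13.74 rad/s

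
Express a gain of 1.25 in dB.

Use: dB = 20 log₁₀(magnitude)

dB = 20 log₁₀(1.25) = 1.9 dB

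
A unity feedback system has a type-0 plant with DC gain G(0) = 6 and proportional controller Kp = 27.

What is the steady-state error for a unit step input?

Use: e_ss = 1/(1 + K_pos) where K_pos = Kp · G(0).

K_pos = Kp · G(0) = 27 × 6 = 162. e_ss = 1/(1 + 162) = 0.0061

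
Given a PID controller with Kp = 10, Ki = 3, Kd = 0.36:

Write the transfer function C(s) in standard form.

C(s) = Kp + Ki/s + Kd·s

Substituting values: C(s) = 10 + 3/s + 0.36s = (0.36s² + 10s + 3)/s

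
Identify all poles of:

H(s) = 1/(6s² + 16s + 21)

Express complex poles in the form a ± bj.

Discriminant = 16² - 4×6×21 = 256 - 504 = -248 < 0, so the poles are a complex conjugate pair s = (-16 ± j√248)/(2×6). Real part = -16/(2×6) = -16/12 ≈ -1.3333; imaginary part = ±√248/(2×6) ≈ 1.3123. Poles: s = -1.3333 ± 1.3123j.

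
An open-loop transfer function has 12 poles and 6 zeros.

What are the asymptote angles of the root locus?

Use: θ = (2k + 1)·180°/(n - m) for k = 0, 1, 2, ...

n - m = 12 - 6 = 6. Angles: θk = (2k + 1)·180°/6 = 30°, 90°, 150°, 210°, 270°, 330°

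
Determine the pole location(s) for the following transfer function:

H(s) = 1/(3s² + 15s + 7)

Discriminant = 15² - 4×3×7 = 225 - 84 = 141 > 0, so two distinct real poles. Using quadratic formula: s = (-15 ± √141)/(2×3) = (-15 ± √141)/6, with √141 ≈ 11.8743. s₁ ≈ -0.5209, s₂ ≈ -4.4791. Poles: s₁ = -0.5209, s₂ = -4.4791.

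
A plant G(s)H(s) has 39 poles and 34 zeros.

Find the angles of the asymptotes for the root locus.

n - m = 39 - 34 = 5. Angles: θk = (2k + 1)·180°/5 = 36°, 108°, 180°, 252°, 324°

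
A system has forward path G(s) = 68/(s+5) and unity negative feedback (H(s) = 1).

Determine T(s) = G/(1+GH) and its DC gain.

T(s) = G/(1+GH) = [68/(s+5)] / [1 + 68/(s+5)] = 68/(s+5+68) = 68/(s+73). DC gain = 68/73 = 0.9315.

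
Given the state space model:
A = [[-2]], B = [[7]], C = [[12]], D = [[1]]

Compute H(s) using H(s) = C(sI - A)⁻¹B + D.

(sI - A)⁻¹ = 1/(s + 2). H(s) = 12×7/(s + 2) + 1 = (s + 86)/(s + 2).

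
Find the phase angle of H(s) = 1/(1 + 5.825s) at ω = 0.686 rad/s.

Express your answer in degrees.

Phase = -arctan(ωτ) = -arctan(0.686 × 5.825) = -76.0°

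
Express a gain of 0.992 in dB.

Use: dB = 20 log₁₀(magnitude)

dB = 20 log₁₀(0.992) = -0.1 dB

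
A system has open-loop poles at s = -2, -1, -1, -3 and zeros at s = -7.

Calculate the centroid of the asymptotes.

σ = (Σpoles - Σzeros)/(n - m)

σ = (Σpoles - Σzeros)/(n - m) = (-7 - (-7))/(4 - 1) = 0/3 = 0.0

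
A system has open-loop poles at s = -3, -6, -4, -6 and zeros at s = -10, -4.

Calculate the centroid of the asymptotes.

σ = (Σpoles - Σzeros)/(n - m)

σ = (Σpoles - Σzeros)/(n - m) = (-19 - (-14))/(4 - 2) = -5/2 = -2.5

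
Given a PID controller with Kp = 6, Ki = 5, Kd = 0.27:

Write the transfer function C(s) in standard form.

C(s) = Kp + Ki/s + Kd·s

Substituting values: C(s) = 6 + 5/s + 0.27s = (0.27s² + 6s + 5)/s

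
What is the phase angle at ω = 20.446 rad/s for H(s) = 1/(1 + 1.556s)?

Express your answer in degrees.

Phase = -arctan(ωτ) = -arctan(20.446 × 1.556) = -88.2°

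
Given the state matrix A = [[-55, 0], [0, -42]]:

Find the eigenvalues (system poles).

For diagonal matrix, eigenvalues are diagonal entries: λ₁ = -55, λ₂ = -42.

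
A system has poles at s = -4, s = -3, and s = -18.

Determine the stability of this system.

All poles are in the left half-plane. System is stable.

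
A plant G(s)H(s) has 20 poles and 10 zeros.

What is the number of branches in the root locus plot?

Root locus has n branches where n = number of poles = 20.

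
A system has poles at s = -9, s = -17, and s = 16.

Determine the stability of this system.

Pole(s) at s = 16 are not in the left half-plane. System is unstable.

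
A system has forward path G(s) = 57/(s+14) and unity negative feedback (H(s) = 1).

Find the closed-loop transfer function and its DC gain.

T(s) = G/(1+GH) = [57/(s+14)] / [1 + 57/(s+14)] = 57/(s+14+57) = 57/(s+71). DC gain = 57/71 = 0.8028.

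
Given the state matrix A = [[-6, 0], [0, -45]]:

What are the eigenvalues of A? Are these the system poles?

For diagonal matrix, eigenvalues are diagonal entries: λ₁ = -6, λ₂ = -45. Eigenvalues of A = system poles.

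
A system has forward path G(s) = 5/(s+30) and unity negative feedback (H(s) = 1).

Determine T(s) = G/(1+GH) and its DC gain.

T(s) = G/(1+GH) = [5/(s+30)] / [1 + 5/(s+30)] = 5/(s+30+5) = 5/(s+35). DC gain = 5/35 = 0.1429.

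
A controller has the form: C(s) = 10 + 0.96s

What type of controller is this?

This is a Proportional-Derivative (PD) controller.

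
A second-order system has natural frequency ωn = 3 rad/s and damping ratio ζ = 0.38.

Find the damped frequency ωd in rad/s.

ωd = ωn√(1 - ζ²) = 3√(1 - 0.38²) = 2.77 rad/s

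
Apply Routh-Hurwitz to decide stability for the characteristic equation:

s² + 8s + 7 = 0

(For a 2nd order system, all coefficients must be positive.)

Coefficients: 1, 8, 7. All positive, so system is stable.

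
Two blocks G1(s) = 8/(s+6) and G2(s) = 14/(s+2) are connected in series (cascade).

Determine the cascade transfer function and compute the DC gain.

Series: multiply transfer functions. G_eq = 8/(s+6) × 14/(s+2) = 112/((s+6)(s+2)). DC gain = 112/(6×2) = 9.3333.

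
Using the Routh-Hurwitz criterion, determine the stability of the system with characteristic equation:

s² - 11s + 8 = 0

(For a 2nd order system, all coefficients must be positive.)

Coefficients: 1, -11, 8. b=-11 not positive, so system is unstable.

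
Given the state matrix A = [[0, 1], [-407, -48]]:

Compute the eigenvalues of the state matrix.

det(A - λI) = λ² - (-48)λ + 407 = (λ - (-11))(λ - (-37)). Eigenvalues: -11, -37.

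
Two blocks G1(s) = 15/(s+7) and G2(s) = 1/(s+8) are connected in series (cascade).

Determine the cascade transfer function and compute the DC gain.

Series: multiply transfer functions. G_eq = 15/(s+7) × 1/(s+8) = 15/((s+7)(s+8)). DC gain = 15/(7×8) = 0.2679.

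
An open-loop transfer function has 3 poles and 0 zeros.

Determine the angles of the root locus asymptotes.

n - m = 3 - 0 = 3. Angles: θk = (2k + 1)·180°/3 = 60°, 180°, 300°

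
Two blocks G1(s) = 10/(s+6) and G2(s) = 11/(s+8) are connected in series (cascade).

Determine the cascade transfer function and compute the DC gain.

Series: multiply transfer functions. G_eq = 10/(s+6) × 11/(s+8) = 110/((s+6)(s+8)). DC gain = 110/(6×8) = 2.2917.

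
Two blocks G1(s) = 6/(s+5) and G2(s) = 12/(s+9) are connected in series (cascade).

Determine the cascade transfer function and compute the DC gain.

Series: multiply transfer functions. G_eq = 6/(s+5) × 12/(s+9) = 72/((s+5)(s+9)). DC gain = 72/(5×9) = 1.6.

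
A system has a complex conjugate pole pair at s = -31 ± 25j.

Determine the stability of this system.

Real part of poles is -31 (< 0, left half-plane). Stable.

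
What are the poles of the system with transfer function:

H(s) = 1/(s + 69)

Pole is where denominator = 0: s + 69 = 0, so s = -69.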